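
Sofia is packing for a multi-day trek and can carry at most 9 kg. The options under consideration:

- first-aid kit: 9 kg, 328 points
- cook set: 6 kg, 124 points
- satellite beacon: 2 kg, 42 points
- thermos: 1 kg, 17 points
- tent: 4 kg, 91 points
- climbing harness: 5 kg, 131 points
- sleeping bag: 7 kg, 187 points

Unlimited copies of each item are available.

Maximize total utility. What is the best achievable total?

328

Density check — first-aid kit 36.44, sleeping bag 26.71, climbing harness 26.20 are the best per kg.
Best packing: first-aid kit — 9 kg, 328 total.
That's the maximum — no swap from here does better than 328.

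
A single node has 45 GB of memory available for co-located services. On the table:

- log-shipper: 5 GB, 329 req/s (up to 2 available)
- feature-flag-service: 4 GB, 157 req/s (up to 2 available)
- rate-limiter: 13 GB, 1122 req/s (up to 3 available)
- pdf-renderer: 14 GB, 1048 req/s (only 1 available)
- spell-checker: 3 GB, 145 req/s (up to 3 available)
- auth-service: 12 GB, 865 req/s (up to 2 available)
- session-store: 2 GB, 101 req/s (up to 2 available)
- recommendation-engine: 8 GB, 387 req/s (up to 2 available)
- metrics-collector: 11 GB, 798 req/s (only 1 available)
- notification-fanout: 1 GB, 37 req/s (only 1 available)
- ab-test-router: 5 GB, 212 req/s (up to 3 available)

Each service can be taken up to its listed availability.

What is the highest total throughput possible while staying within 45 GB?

Best packing: log-shipper + 3×rate-limiter + notification-fanout — 45 GB, 3732 total.

3732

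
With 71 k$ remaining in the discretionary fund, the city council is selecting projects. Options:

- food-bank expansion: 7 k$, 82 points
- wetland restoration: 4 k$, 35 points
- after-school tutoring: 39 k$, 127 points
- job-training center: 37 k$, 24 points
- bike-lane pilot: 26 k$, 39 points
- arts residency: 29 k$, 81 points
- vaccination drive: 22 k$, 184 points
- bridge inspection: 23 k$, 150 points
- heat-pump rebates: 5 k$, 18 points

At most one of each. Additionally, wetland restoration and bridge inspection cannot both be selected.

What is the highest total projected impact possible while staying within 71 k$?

434

Best packing: food-bank expansion + vaccination drive + bridge inspection + heat-pump rebates — 57 k$, 434 total.
The closest alternative, food-bank expansion + vaccination drive + bridge inspection, reaches only 416.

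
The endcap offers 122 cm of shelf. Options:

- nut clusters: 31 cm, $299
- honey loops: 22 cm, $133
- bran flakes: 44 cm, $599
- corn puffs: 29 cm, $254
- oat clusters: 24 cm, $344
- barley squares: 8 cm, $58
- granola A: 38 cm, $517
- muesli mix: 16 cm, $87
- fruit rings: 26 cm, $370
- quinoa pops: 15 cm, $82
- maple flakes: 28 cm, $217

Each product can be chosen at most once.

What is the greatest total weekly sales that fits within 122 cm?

1547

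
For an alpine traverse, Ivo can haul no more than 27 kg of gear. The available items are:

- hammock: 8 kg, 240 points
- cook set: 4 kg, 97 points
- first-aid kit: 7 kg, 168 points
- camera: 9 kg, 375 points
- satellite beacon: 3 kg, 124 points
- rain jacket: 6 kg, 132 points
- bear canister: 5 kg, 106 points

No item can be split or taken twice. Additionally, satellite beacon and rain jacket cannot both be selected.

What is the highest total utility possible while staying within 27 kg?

907

Density check — camera 41.67, satellite beacon 41.33, hammock 30.00, cook set 24.25 are the best per kg.
The ratio heuristic lands on hammock + cook set + camera + satellite beacon (836) but leaves 3 kg idle.
Replace cook set with first-aid kit: the trade gains 71 net, giving 907 at 27 kg.
An exhaustive check of the 128 subsets confirms 907.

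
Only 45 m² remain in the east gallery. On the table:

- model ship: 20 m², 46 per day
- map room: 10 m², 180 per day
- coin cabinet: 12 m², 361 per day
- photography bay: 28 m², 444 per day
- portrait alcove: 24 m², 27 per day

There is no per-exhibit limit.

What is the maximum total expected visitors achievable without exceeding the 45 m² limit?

By expected visitors per m²: coin cabinet 30.08, map room 18.00, photography bay 15.86 lead.
The ratio ordering already packs tightly: 3×coin cabinet, 36 m², 1083.
Nothing else within 45 m² beats 1083.

1083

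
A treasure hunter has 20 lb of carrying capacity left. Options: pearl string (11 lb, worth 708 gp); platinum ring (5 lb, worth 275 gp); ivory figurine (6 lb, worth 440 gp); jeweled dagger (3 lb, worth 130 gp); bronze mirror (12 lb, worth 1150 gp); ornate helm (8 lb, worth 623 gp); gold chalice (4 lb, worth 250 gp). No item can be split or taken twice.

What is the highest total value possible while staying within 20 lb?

1773

Ranking by ratio (value/lb): bronze mirror 95.83, ornate helm 77.88, ivory figurine 73.33.
Taking bronze mirror + ornate helm: 20 lb used, 1773 in value.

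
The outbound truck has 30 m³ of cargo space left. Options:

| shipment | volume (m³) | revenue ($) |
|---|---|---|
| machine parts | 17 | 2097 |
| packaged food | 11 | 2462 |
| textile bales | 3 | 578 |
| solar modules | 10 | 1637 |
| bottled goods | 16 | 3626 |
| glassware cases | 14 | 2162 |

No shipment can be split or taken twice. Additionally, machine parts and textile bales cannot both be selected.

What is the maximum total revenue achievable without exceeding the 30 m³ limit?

Packaged food + textile bales + bottled goods uses 30 of the 30 m³ and totals 6666.

6666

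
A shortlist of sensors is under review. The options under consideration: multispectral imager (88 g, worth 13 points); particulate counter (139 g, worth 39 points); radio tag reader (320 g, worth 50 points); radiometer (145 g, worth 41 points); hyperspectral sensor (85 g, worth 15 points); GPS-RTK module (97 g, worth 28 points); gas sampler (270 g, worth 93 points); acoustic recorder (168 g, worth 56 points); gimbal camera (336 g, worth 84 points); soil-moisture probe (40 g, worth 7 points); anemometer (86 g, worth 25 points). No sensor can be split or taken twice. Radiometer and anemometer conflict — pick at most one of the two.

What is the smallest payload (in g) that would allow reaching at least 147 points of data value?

Minimise g subject to total data value ≥ 147.
Taking gas sampler + acoustic recorder gives 149 (≥ 147) for 438 g.
Any bundle with less than 438 g falls short of 147.

438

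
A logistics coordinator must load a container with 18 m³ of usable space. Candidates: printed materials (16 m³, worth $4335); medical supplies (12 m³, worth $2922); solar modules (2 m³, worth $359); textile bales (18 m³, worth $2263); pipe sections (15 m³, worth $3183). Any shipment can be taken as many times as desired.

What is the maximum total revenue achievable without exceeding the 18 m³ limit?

4694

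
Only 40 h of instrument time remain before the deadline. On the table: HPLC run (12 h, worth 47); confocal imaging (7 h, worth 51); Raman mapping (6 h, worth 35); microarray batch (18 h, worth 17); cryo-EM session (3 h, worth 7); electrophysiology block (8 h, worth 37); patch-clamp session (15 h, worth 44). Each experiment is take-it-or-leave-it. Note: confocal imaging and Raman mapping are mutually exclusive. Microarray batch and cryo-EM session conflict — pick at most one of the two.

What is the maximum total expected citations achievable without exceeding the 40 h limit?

Best packing: HPLC run + confocal imaging + cryo-EM session + patch-clamp session — 37 h, 149 total.

149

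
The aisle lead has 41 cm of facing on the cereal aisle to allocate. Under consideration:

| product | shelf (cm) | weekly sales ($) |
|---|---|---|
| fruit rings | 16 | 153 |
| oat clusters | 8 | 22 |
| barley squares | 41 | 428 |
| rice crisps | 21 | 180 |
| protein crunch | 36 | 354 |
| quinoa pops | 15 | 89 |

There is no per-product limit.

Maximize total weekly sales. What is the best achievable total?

Best packing: barley squares — 41 cm, 428 total.
Nothing else within 41 cm beats 428.

428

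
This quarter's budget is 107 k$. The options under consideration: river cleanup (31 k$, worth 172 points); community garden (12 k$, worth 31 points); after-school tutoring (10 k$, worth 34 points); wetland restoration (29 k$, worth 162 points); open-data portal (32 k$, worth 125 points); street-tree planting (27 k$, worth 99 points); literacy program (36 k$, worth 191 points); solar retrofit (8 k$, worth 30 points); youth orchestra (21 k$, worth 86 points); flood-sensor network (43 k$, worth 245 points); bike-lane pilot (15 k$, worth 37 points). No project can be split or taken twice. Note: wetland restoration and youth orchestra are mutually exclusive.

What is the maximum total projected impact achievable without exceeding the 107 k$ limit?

579

The ratio ordering already packs tightly: river cleanup + wetland restoration + flood-sensor network, 103 k$, 579.
Nothing else feasible within 107 k$ beats 579.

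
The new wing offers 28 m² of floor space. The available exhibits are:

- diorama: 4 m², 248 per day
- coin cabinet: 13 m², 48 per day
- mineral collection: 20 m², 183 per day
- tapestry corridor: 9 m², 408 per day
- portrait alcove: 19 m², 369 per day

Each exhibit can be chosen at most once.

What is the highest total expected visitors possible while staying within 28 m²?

777

Density check — diorama 62.00, tapestry corridor 45.33, portrait alcove 19.42, mineral collection 9.15 are the best per m².
A density-first pass picks diorama + coin cabinet + tapestry corridor — 704 at 26 m².
Replace diorama and coin cabinet with portrait alcove: the trade gains 73 net, giving 777 at 28 m².
The closest alternative, diorama + coin cabinet + tapestry corridor, reaches only 704.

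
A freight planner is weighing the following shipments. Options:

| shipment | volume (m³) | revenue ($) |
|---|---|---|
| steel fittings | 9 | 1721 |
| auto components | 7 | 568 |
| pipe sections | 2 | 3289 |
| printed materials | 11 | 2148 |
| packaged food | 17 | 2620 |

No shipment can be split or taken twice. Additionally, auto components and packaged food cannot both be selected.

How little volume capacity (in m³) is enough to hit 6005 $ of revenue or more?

Need the lightest bundle worth ≥ 6005.
auto components + pipe sections + printed materials reaches 6005 using 20 m³.
No combination under 20 m³ hits 6005.

20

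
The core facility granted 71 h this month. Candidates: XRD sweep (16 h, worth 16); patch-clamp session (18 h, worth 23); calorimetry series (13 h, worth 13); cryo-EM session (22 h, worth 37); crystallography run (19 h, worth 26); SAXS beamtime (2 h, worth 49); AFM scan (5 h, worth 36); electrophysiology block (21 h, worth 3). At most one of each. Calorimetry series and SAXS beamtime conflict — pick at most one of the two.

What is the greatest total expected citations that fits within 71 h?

171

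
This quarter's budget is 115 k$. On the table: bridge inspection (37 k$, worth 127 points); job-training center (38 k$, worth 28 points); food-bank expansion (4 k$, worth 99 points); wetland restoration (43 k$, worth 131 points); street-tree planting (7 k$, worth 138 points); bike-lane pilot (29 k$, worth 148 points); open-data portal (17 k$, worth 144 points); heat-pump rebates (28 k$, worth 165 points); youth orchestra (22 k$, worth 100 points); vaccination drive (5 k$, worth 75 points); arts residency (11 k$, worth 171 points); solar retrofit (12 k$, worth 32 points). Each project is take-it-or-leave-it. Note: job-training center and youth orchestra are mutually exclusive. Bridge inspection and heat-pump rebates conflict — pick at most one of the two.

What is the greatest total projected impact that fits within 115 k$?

972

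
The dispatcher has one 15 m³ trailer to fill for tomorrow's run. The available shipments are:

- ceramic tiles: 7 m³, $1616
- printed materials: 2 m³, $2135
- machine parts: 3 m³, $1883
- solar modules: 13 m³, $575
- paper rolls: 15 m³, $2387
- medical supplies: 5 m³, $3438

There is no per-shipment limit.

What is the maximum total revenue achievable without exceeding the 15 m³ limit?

7×printed materials uses 14 of the 15 m³ and totals 14945.
Nothing else within 15 m³ beats 14945.

14945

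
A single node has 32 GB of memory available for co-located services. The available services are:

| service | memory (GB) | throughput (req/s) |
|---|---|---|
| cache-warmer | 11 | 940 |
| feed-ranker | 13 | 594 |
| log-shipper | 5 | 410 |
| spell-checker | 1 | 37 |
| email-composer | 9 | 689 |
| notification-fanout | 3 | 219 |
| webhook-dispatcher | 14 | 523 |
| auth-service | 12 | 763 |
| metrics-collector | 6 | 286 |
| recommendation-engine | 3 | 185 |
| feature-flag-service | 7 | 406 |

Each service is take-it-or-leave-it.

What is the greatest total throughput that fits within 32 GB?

2480

By throughput per GB: cache-warmer 85.45, log-shipper 82.00, email-composer 76.56, notification-fanout 73.00 lead.
Taking cache-warmer + log-shipper + spell-checker + email-composer + notification-fanout + recommendation-engine: 32 GB used, 2480 in throughput.
Next best is cache-warmer + log-shipper + email-composer + feature-flag-service at 2445 (32 GB) — short by 35.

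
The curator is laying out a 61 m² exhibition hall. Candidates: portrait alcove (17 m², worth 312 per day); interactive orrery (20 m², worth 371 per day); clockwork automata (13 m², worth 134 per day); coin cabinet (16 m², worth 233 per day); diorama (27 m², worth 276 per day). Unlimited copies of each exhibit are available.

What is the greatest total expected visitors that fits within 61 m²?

1113

The ratio ordering already packs tightly: 3×interactive orrery, 60 m², 1113.
Every other selection either busts 61 m² or fails to beat 1113.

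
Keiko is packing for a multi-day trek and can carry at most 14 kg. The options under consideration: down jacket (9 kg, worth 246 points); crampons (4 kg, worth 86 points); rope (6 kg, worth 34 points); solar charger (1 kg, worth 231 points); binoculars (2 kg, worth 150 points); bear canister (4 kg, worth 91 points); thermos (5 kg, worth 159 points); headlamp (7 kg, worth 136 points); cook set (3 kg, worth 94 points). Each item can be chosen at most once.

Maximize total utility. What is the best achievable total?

Density check — solar charger 231.00, binoculars 75.00, thermos 31.80 are the best per kg.
Greedy by ratio would take solar charger + binoculars + thermos + cook set: 11 kg used, total 634.
Replace thermos with crampons + bear canister: the trade gains 18 net, giving 652 at 14 kg.
Runner-up solar charger + binoculars + thermos + cook set tops out at 634.

652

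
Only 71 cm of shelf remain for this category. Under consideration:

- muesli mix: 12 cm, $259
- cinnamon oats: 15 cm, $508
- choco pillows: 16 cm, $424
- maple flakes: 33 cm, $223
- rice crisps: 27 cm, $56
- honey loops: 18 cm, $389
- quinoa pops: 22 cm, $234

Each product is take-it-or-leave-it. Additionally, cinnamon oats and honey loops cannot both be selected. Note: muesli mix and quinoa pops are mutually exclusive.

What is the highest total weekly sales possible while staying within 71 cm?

1247

Best packing: muesli mix + cinnamon oats + choco pillows + rice crisps — 70 cm, 1247 total.
An exhaustive check of the 128 subsets confirms 1247.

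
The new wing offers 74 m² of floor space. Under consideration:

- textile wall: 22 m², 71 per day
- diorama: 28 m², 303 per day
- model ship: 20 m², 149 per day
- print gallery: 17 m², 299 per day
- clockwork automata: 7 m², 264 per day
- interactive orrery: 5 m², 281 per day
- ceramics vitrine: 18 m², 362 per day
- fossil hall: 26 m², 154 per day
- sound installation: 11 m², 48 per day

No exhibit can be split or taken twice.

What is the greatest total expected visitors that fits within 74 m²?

Taking the top-ratio exhibits first gives model ship + print gallery + clockwork automata + interactive orrery + ceramics vitrine for 1355 (67 m²).
Dropping model ship frees 20 m²; slotting in fossil hall (26 m²) lifts the total to 1360 at 73 m².
That's the maximum — no swap from here does better than 1360.

1360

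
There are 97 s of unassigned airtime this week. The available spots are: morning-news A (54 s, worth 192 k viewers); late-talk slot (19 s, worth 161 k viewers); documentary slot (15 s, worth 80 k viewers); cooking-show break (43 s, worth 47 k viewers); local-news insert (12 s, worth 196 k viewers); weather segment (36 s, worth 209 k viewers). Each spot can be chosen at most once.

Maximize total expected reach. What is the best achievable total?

646

Ranking by ratio (expected reach/s): local-news insert 16.33, late-talk slot 8.47, weather segment 5.81, documentary slot 5.33.
Taking late-talk slot + documentary slot + local-news insert + weather segment: 82 s used, 646 in expected reach.
The closest alternative, late-talk slot + local-news insert + weather segment, reaches only 566.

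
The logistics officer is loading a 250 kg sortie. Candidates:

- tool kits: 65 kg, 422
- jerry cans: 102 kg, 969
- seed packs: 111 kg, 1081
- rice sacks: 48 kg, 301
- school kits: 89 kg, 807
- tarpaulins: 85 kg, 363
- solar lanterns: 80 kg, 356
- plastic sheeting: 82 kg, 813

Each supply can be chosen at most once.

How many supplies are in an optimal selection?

3

The maximum people served within 250 kg is 2204.
One optimal bundle: tool kits + jerry cans + plastic sheeting (249 kg).
All optima have 3 supplies.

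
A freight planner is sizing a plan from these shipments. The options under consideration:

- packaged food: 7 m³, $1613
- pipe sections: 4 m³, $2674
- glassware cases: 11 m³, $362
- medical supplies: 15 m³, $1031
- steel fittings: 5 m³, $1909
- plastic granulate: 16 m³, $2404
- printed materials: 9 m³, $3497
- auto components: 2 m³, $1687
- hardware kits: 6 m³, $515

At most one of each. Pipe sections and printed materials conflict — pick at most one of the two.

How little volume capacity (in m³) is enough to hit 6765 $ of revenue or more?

16

Need the lightest bundle worth ≥ 6765.
Taking steel fittings + printed materials + auto components gives 7093 (≥ 6765) for 16 m³.
Any bundle with less than 16 m³ falls short of 6765.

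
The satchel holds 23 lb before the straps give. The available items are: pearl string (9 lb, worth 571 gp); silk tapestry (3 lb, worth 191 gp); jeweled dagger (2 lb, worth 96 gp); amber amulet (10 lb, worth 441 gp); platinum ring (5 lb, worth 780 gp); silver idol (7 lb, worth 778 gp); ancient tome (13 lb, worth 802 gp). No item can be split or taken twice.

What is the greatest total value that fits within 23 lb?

Density check — platinum ring 156.00, silver idol 111.14, silk tapestry 63.67 are the best per lb.
Filling by ratio: silk tapestry + jeweled dagger + platinum ring + silver idol for 1845, with 6 lb left unused.
The 3 lb tied up in silk tapestry is better spent on pearl string — total rises to 2225 (23 lb).
Runner-up pearl string + platinum ring + silver idol tops out at 2129.

2225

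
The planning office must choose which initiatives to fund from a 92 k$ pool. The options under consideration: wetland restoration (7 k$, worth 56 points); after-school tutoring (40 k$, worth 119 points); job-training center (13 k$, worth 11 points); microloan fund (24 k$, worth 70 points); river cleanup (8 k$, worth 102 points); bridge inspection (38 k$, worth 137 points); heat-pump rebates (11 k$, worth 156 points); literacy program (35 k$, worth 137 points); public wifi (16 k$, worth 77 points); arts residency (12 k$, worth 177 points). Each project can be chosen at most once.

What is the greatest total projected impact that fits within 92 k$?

705

By projected impact per k$: arts residency 14.75, heat-pump rebates 14.18, river cleanup 12.75, wetland restoration 8.00 lead.
Taking wetland restoration + river cleanup + bridge inspection + heat-pump rebates + public wifi + arts residency: 92 k$ used, 705 in projected impact.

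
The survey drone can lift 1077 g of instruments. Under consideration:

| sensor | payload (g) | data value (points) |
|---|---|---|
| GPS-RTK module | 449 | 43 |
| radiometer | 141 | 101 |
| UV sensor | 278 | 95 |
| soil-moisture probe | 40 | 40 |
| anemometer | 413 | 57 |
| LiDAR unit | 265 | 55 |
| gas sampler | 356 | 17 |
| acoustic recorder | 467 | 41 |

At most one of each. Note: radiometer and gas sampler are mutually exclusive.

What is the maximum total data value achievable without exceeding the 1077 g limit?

293

By data value per g: soil-moisture probe 1.00, radiometer 0.72, UV sensor 0.34, LiDAR unit 0.21 lead.
The ratio heuristic lands on radiometer + UV sensor + soil-moisture probe + LiDAR unit (291) but leaves 353 g idle.
Dropping LiDAR unit frees 265 g; slotting in anemometer (413 g) lifts the total to 293 at 872 g.
That's the maximum — no feasible swap from here does better than 293.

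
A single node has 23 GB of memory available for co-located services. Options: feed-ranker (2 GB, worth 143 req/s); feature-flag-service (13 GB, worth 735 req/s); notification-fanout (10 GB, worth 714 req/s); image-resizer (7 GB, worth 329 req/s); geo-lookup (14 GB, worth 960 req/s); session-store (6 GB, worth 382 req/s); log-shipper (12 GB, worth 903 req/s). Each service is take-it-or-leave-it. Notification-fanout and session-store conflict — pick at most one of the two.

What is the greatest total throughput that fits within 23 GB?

1617

Taking the top-ratio services first gives feed-ranker + session-store + log-shipper for 1428 (20 GB).
The 8 GB tied up in feed-ranker and session-store is better spent on notification-fanout — total rises to 1617 (22 GB).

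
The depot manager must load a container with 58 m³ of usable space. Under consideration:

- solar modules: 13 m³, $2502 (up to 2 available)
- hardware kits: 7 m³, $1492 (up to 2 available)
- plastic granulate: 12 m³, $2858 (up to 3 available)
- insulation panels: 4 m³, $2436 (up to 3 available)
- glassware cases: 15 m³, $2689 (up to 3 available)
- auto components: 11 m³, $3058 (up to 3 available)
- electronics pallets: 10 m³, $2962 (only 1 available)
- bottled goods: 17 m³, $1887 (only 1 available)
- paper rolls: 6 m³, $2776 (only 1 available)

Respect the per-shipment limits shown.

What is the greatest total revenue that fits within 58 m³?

20750

Ranking by ratio (revenue/m³): insulation panels 609.00, paper rolls 462.67, electronics pallets 296.20.
The ratio heuristic lands on hardware kits + 3×insulation panels + 2×auto components + electronics pallets + paper rolls (20654) but leaves 1 m³ idle.
Replace electronics pallets with auto components: the trade gains 96 net, giving 20750 at 58 m³.
No other feasible combination exceeds 20750.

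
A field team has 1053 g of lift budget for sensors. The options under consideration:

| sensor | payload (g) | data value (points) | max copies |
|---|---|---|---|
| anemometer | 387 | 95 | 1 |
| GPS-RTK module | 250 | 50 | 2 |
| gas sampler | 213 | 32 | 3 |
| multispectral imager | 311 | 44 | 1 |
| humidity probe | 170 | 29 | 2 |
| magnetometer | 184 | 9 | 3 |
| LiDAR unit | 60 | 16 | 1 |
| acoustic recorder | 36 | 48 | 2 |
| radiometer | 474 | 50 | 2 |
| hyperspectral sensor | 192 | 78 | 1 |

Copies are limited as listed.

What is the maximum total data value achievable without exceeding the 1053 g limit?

343

Filling by ratio: anemometer + GPS-RTK module + LiDAR unit + 2×acoustic recorder + hyperspectral sensor for 335, with 92 g left unused.
Dropping GPS-RTK module frees 250 g; slotting in 2×humidity probe (340 g) lifts the total to 343 at 1051 g.
Nothing else within 1053 g beats 343.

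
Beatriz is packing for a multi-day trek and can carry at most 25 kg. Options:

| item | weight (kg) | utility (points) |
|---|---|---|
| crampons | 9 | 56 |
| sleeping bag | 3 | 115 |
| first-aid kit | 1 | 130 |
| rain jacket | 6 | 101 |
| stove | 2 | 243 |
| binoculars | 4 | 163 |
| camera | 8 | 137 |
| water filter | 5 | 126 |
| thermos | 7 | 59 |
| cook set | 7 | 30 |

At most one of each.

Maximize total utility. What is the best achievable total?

914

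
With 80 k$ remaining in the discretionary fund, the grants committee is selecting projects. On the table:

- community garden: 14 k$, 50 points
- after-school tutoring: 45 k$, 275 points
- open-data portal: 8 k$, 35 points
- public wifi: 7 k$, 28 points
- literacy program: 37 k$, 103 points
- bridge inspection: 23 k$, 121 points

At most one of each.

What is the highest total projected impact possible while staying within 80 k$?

431

The ratio ordering already packs tightly: after-school tutoring + open-data portal + bridge inspection, 76 k$, 431.
An exhaustive check of the 64 subsets confirms 431.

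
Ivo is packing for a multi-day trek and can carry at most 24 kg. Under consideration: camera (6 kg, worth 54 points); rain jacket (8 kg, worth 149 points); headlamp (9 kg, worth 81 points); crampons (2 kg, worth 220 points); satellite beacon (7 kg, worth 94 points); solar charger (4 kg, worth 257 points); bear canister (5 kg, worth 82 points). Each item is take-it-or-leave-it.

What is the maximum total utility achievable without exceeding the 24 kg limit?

Filling by ratio: rain jacket + crampons + solar charger + bear canister for 708, with 5 kg left unused.
Replace bear canister with satellite beacon: the trade gains 12 net, giving 720 at 21 kg.
An exhaustive check of the 128 subsets confirms 720.

720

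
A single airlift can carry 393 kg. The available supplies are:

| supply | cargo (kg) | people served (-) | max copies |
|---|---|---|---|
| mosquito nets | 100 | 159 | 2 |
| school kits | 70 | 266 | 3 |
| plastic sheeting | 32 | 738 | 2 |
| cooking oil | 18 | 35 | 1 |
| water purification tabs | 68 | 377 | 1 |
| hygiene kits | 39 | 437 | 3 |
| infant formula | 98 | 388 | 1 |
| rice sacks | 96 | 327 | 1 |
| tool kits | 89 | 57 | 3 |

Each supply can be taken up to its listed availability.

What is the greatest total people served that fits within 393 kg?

By people served per kg: plastic sheeting 23.06, hygiene kits 11.21, water purification tabs 5.54 lead.
Greedy by ratio would take 2×plastic sheeting + cooking oil + water purification tabs + 3×hygiene kits + infant formula: 365 kg used, total 3587.
The 116 kg tied up in cooking oil and infant formula is better spent on 2×school kits — total rises to 3696 (389 kg).
No other feasible combination exceeds 3696.

3696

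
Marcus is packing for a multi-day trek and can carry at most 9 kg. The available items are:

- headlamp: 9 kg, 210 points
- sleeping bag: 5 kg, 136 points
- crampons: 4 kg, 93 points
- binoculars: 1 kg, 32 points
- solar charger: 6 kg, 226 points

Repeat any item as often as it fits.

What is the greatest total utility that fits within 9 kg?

322

Taking 3×binoculars + solar charger: 9 kg used, 322 in utility.
Nothing else within 9 kg beats 322.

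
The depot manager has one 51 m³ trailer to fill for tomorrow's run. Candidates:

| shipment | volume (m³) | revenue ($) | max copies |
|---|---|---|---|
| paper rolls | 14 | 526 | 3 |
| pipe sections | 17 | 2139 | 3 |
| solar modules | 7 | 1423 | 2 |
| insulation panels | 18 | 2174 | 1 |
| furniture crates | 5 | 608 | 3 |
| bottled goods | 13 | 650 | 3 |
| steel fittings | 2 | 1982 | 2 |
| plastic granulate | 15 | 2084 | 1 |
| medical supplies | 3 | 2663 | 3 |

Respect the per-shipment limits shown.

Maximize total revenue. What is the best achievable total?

Filling by ratio: 2×solar modules + furniture crates + 2×steel fittings + plastic granulate + 3×medical supplies for 17491, with 4 m³ left unused.
Replace plastic granulate with insulation panels: the trade gains 90 net, giving 17581 at 50 m³.
No other feasible combination exceeds 17581.

17581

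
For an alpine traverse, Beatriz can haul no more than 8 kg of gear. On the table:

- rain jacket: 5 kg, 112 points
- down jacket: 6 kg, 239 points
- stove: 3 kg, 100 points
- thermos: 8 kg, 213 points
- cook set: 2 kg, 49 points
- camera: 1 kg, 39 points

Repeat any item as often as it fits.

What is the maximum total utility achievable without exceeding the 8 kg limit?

Ranking by ratio (utility/kg): down jacket 39.83, camera 39.00, stove 33.33.
Taking down jacket + 2×camera: 8 kg used, 317 in utility.
Every other selection either busts 8 kg or fails to beat 317.

317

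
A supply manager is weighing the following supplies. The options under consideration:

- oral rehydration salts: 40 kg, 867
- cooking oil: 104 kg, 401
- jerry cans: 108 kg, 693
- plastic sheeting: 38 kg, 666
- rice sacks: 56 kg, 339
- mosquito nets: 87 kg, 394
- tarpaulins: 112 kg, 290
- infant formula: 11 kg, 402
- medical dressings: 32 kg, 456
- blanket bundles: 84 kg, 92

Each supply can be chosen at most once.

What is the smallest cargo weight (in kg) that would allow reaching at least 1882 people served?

Need the lightest bundle worth ≥ 1882.
oral rehydration salts + plastic sheeting + infant formula: 1935 people served at 89 kg.
No combination under 89 kg hits 1882.

89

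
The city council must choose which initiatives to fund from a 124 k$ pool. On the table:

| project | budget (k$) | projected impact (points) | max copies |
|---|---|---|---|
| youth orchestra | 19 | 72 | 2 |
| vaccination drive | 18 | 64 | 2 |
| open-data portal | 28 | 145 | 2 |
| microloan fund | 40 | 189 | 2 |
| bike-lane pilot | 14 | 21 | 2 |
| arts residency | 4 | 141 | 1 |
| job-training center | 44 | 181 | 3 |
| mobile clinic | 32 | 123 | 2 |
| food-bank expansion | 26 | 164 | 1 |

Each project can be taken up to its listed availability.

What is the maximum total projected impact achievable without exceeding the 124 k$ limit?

739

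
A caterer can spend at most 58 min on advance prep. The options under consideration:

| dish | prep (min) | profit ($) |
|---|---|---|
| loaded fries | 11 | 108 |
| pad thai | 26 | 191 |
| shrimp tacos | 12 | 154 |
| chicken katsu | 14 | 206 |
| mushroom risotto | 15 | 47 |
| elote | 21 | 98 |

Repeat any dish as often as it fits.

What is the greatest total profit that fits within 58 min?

824

The ratio ordering already packs tightly: 4×chicken katsu, 56 min, 824.
The spare 2 min is too small for any remaining dish, and no exchange beats 824.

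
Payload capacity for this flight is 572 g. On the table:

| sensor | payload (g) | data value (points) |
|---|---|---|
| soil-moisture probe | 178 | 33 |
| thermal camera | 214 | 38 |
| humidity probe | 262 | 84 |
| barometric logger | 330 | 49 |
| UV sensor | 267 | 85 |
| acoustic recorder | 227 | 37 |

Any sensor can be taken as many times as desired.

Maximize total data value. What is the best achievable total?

Filling by ratio: 2×humidity probe for 168, with 48 g left unused.
Dropping 2×humidity probe frees 524 g; slotting in 2×UV sensor (534 g) lifts the total to 170 at 534 g.
Nothing else within 572 g beats 170.

170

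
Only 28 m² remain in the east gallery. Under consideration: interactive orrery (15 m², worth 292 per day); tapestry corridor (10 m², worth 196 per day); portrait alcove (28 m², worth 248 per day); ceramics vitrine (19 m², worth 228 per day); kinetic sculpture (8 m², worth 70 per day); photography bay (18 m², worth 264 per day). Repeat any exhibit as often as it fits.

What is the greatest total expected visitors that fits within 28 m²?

Density check — tapestry corridor 19.60, interactive orrery 19.47, photography bay 14.67 are the best per m².
Taking the top-ratio exhibits first gives 2×tapestry corridor + kinetic sculpture for 462 (28 m²).
Replace tapestry corridor and kinetic sculpture with interactive orrery: the trade gains 26 net, giving 488 at 25 m².
Every other selection either busts 28 m² or fails to beat 488.

488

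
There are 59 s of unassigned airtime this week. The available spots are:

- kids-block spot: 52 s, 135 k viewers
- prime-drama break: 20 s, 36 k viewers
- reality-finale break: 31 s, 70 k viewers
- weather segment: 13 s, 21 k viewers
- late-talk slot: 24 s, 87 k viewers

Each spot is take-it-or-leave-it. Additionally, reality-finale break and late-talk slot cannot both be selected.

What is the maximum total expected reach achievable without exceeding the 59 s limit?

Ranking by ratio (expected reach/s): late-talk slot 3.62, kids-block spot 2.60, reality-finale break 2.26.
Best packing: prime-drama break + weather segment + late-talk slot — 57 s, 144 total.
Runner-up kids-block spot tops out at 135.

144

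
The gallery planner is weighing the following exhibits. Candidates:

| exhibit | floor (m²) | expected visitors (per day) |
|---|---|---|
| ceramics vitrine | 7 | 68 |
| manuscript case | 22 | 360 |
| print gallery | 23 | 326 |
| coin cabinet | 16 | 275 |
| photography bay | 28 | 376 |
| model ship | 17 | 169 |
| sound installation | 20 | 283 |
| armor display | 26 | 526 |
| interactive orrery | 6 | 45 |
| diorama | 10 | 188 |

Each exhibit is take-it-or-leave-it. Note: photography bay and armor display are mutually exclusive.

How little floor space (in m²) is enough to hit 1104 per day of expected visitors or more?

Need the lightest bundle worth ≥ 1104.
Taking manuscript case + coin cabinet + armor display gives 1161 (≥ 1104) for 64 m².
Below 64 m² the best achievable stays under 1104.

64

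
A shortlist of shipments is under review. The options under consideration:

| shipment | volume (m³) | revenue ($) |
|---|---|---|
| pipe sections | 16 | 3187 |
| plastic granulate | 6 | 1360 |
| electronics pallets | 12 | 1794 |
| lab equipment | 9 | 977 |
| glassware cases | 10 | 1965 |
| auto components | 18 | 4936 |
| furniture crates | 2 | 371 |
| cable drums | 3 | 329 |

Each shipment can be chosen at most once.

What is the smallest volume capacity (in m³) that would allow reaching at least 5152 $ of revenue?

Need the lightest bundle worth ≥ 5152.
auto components + furniture crates: 5307 revenue at 20 m³.
No combination under 20 m³ hits 5152.

20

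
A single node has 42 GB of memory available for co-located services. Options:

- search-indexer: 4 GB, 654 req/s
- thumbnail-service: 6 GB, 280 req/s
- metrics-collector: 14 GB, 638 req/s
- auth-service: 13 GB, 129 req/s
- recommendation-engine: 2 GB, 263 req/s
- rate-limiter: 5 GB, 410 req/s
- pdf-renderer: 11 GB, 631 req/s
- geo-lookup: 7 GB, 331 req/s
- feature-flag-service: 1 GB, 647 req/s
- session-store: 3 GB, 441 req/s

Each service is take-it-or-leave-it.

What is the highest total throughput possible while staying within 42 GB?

Density check — feature-flag-service 647.00, search-indexer 163.50, session-store 147.00, recommendation-engine 131.50 are the best per GB.
The ratio heuristic lands on search-indexer + thumbnail-service + recommendation-engine + rate-limiter + pdf-renderer + geo-lookup + feature-flag-service + session-store (3657) but leaves 3 GB idle.
Dropping thumbnail-service and geo-lookup frees 13 GB; slotting in metrics-collector (14 GB) lifts the total to 3684 at 40 GB.
Next best is search-indexer + thumbnail-service + metrics-collector + recommendation-engine + rate-limiter + geo-lookup + feature-flag-service + session-store at 3664 (42 GB) — short by 20.

3684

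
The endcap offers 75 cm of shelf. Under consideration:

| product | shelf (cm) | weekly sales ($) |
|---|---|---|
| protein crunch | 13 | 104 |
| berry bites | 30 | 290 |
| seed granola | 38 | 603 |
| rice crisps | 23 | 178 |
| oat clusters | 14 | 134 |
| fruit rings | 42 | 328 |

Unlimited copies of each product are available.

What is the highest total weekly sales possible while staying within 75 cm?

915

The ratio heuristic lands on berry bites + seed granola (893) but leaves 7 cm idle.
Replace berry bites with rice crisps + oat clusters: the trade gains 22 net, giving 915 at 75 cm.
No other feasible combination exceeds 915.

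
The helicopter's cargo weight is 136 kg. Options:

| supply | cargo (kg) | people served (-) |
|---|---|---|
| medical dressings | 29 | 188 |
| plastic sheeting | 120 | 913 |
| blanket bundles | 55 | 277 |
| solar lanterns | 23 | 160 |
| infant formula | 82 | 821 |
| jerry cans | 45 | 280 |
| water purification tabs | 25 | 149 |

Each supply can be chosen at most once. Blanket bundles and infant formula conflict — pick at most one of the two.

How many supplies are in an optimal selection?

3

Best achievable people served is 1169.
One optimal bundle: medical dressings + solar lanterns + infant formula (134 kg).
Every optimal selection uses 3 supplies.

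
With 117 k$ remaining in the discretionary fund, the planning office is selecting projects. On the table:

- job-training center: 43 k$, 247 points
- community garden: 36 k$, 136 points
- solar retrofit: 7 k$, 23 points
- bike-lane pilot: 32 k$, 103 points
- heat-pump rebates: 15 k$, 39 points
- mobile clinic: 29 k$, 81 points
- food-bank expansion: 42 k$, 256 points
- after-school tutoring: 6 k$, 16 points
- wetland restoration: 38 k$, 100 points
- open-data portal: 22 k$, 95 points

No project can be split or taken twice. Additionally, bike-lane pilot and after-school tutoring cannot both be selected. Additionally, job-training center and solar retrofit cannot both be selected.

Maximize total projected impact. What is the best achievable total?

614

Taking job-training center + food-bank expansion + after-school tutoring + open-data portal: 113 k$ used, 614 in projected impact.
An exhaustive check of the 1024 subsets confirms 614.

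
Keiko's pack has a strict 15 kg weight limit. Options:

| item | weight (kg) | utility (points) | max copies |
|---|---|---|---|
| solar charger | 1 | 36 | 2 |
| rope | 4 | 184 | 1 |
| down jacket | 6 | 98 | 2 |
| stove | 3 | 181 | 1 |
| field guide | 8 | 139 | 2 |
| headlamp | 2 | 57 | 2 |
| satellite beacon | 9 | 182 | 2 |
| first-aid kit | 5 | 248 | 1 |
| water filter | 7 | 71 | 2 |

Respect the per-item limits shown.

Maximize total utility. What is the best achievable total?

Greedy by ratio would take 2×solar charger + rope + stove + first-aid kit: 14 kg used, total 685.
The 1 kg tied up in solar charger is better spent on headlamp — total rises to 706 (15 kg).
Nothing else within 15 kg beats 706.

706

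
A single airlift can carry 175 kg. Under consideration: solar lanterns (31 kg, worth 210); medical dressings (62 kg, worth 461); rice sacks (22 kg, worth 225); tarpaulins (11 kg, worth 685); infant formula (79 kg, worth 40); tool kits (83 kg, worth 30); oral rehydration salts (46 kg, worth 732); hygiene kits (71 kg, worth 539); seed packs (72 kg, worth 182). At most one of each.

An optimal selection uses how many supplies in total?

Best achievable people served is 2313.
solar lanterns + medical dressings + rice sacks + tarpaulins + oral rehydration salts hits 2313 at 172 kg.
Every optimal selection uses 5 supplies.

5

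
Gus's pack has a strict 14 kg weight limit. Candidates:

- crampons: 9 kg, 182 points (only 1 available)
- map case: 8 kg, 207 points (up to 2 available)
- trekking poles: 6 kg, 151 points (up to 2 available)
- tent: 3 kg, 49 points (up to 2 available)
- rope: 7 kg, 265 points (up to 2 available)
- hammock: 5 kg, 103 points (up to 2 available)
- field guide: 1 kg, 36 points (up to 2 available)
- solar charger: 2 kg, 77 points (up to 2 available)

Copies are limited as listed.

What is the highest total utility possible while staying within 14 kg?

530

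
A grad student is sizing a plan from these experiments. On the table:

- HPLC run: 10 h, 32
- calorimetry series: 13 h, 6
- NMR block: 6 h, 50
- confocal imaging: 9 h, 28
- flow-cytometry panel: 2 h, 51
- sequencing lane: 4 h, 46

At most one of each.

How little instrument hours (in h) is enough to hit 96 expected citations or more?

Need the lightest bundle worth ≥ 96.
Taking flow-cytometry panel + sequencing lane gives 97 (≥ 96) for 6 h.
Below 6 h the best achievable stays under 96.

6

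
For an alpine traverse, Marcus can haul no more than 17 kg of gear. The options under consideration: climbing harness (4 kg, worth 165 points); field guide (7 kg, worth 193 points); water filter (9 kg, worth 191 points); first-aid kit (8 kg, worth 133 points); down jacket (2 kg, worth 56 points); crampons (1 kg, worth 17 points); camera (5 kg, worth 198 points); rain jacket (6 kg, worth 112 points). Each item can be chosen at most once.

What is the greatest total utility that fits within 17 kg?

Greedy by ratio would take climbing harness + down jacket + camera + rain jacket: 17 kg used, total 531.
Dropping down jacket and rain jacket frees 8 kg; slotting in field guide + crampons (8 kg) lifts the total to 573 at 17 kg.
Runner-up climbing harness + field guide + camera tops out at 556.

573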